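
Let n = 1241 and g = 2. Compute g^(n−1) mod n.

2^1 ≡ 2 (mod 1241)
2^2 ≡ 2^2 = 4 ≡ 4 (mod 1241)
2^4 ≡ 4^2 = 16 ≡ 16 (mod 1241)
2^8 ≡ 16^2 = 256 ≡ 256 (mod 1241)
2^16 ≡ 256^2 = 65536 ≡ 1004 (mod 1241)
2^32 ≡ 1004^2 = 1008016 ≡ 324 (mod 1241)
2^64 ≡ 324^2 = 104976 ≡ 732 (mod 1241)
2^128 ≡ 732^2 = 535824 ≡ 953 (mod 1241)
2^256 ≡ 953^2 = 908209 ≡ 1038 (mod 1241)
2^512 ≡ 1038^2 = 1077444 ≡ 256 (mod 1241)
2^1024 ≡ 256^2 = 65536 ≡ 1004 (mod 1241)
1240 = 1024 + 128 + 64 + 16 + 8 in binary powers of 2.
So 2^1240 ≡ 1004 · 953 · 732 · 1004 · 256 ≡ 1004 (mod 1241).
Since 1004 ≠ 1, base 2 is a Fermat witness: 1241 is composite.

1004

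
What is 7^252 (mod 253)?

82

7^1 ≡ 7 (mod 253)
7^2 ≡ 7^2 = 49 ≡ 49 (mod 253)
7^4 ≡ 49^2 = 2401 ≡ 124 (mod 253)
7^8 ≡ 124^2 = 15376 ≡ 196 (mod 253)
7^16 ≡ 196^2 = 38416 ≡ 213 (mod 253)
7^32 ≡ 213^2 = 45369 ≡ 82 (mod 253)
7^64 ≡ 82^2 = 6724 ≡ 146 (mod 253)
7^128 ≡ 146^2 = 21316 ≡ 64 (mod 253)
252 = 128 + 64 + 32 + 16 + 8 + 4 in binary powers of 2.
So 7^252 ≡ 64 · 146 · 82 · 213 · 196 · 124 ≡ 82 (mod 253).
Since 82 ≠ 1, base 7 is a Fermat witness: 253 is composite.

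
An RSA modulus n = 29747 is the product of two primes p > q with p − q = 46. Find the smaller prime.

151

Since p = q + 46, we have 29747 = q(q + 46), so q² + 46q − 29747 = 0.
Discriminant: 46² + 4·29747 = 2116 + 118988 = 121104; √121104 = 348.
q = (−46 + 348)/2 = 151, and p = q + 46 = 197.
Check: 151 · 197 = 29747.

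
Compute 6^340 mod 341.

56

6^1 ≡ 6 (mod 341)
6^2 ≡ 6^2 = 36 ≡ 36 (mod 341)
6^4 ≡ 36^2 = 1296 ≡ 273 (mod 341)
6^8 ≡ 273^2 = 74529 ≡ 191 (mod 341)
6^16 ≡ 191^2 = 36481 ≡ 335 (mod 341)
6^32 ≡ 335^2 = 112225 ≡ 36 (mod 341)
6^64 ≡ 36^2 = 1296 ≡ 273 (mod 341)
6^128 ≡ 273^2 = 74529 ≡ 191 (mod 341)
6^256 ≡ 191^2 = 36481 ≡ 335 (mod 341)
340 = 256 + 64 + 16 + 4 in binary powers of 2.
So 6^340 ≡ 335 · 273 · 335 · 273 ≡ 56 (mod 341).
Since 56 ≠ 1, base 6 is a Fermat witness: 341 is composite.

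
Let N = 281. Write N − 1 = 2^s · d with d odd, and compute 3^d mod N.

281 − 1 = 280 = 2^3 · 35, so d = 35.
3^1 ≡ 3 (mod 281)
3^2 ≡ 3^2 = 9 ≡ 9 (mod 281)
3^4 ≡ 9^2 = 81 ≡ 81 (mod 281)
3^8 ≡ 81^2 = 6561 ≡ 98 (mod 281)
3^16 ≡ 98^2 = 9604 ≡ 50 (mod 281)
3^32 ≡ 50^2 = 2500 ≡ 252 (mod 281)
35 = 32 + 2 + 1 in binary powers of 2.
So 3^35 ≡ 252 · 9 · 3 ≡ 60 (mod 281).
Squaring chain: 60 → 228 → 280; reaches −1, so base 3 does not prove 281 composite.

60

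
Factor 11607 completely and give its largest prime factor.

73

11607 = 3 · 3869
3869 = 53 · 73
73 is prime.
So 11607 = 3 · 53 · 73; the largest prime factor is 73.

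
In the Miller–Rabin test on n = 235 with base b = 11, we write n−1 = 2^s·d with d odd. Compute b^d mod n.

235 − 1 = 234 = 2^1 · 117, so d = 117.
11^1 ≡ 11 (mod 235)
11^2 ≡ 11^2 = 121 ≡ 121 (mod 235)
11^4 ≡ 121^2 = 14641 ≡ 71 (mod 235)
11^8 ≡ 71^2 = 5041 ≡ 106 (mod 235)
11^16 ≡ 106^2 = 11236 ≡ 191 (mod 235)
11^32 ≡ 191^2 = 36481 ≡ 56 (mod 235)
11^64 ≡ 56^2 = 3136 ≡ 81 (mod 235)
117 = 64 + 32 + 16 + 4 + 1 in binary powers of 2.
So 11^117 ≡ 81 · 56 · 191 · 71 · 11 ≡ 161 (mod 235).
Squaring chain: 161; never reaches −1, so base 11 is a Miller–Rabin witness that 235 is composite.

161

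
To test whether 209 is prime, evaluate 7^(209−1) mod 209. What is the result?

64

7^1 ≡ 7 (mod 209)
7^2 ≡ 7^2 = 49 ≡ 49 (mod 209)
7^4 ≡ 49^2 = 2401 ≡ 102 (mod 209)
7^8 ≡ 102^2 = 10404 ≡ 163 (mod 209)
7^16 ≡ 163^2 = 26569 ≡ 26 (mod 209)
7^32 ≡ 26^2 = 676 ≡ 49 (mod 209)
7^64 ≡ 49^2 = 2401 ≡ 102 (mod 209)
7^128 ≡ 102^2 = 10404 ≡ 163 (mod 209)
208 = 128 + 64 + 16 in binary powers of 2.
So 7^208 ≡ 163 · 102 · 26 ≡ 64 (mod 209).
Since 64 ≠ 1, base 7 is a Fermat witness: 209 is composite.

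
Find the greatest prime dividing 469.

67

469 = 7 · 67
67 is prime.
So 469 = 7 · 67; the largest prime factor is 67.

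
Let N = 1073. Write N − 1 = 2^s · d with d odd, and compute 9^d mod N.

863

1073 − 1 = 1072 = 2^4 · 67, so d = 67.
9^1 ≡ 9 (mod 1073)
9^2 ≡ 9^2 = 81 ≡ 81 (mod 1073)
9^4 ≡ 81^2 = 6561 ≡ 123 (mod 1073)
9^8 ≡ 123^2 = 15129 ≡ 107 (mod 1073)
9^16 ≡ 107^2 = 11449 ≡ 719 (mod 1073)
9^32 ≡ 719^2 = 516961 ≡ 848 (mod 1073)
9^64 ≡ 848^2 = 719104 ≡ 194 (mod 1073)
67 = 64 + 2 + 1 in binary powers of 2.
So 9^67 ≡ 194 · 81 · 9 ≡ 863 (mod 1073).
Squaring chain: 863 → 107 → 719 → 848; never reaches −1, so base 9 is a Miller–Rabin witness that 1073 is composite.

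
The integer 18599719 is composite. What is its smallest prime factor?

18599719 is odd.
Digit sum 49, not divisible by 3.
Ends in 9: not divisible by 5.
7: 18599719 = 7·2657102 + 5
11: 18599719 = 11·1690883 + 6
13: 18599719 = 13·1430747 + 8
17: 18599719 = 17·1094101 + 2
19: 18599719 = 19·978932 + 11
23: 18599719 = 23·808683 + 10
29: 18599719 = 29·641369 + 18
31: 18599719 = 31·599990 + 29
37: 18599719 = 37·502695 + 4
41: 18599719 = 41·453651 + 28
43: 18599719 = 43·432551 + 26
47: 18599719 = 47·395738 + 33
53: 18599719 = 53·350938 + 5
59: 18599719 = 59·315249 + 28
61: 18599719 = 61·304913 + 26
67: 18599719 = 67·277607 + 50
71: 18599719 = 71·261967 + 62
73: 18599719 = 73·254790 + 49
79: 18599719 = 79·235439 + 38
83: 18599719 = 83·224093

83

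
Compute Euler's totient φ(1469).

Factor: 1469 = 13 · 113.
φ(1469) = (13−1) · (113−1) = 12 · 112 = 1344.

1344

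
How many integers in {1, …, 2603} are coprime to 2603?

2448

Factor: 2603 = 19 · 137.
φ(2603) = (19−1) · (137−1) = 18 · 136 = 2448.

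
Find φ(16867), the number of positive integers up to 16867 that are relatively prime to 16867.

16600

Factor: 16867 = 101 · 167.
φ(16867) = (101−1) · (167−1) = 100 · 166 = 16600.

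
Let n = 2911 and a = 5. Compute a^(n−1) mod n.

2131

5^1 ≡ 5 (mod 2911)
5^2 ≡ 5^2 = 25 ≡ 25 (mod 2911)
5^4 ≡ 25^2 = 625 ≡ 625 (mod 2911)
5^8 ≡ 625^2 = 390625 ≡ 551 (mod 2911)
5^16 ≡ 551^2 = 303601 ≡ 857 (mod 2911)
5^32 ≡ 857^2 = 734449 ≡ 877 (mod 2911)
5^64 ≡ 877^2 = 769129 ≡ 625 (mod 2911)
5^128 ≡ 625^2 = 390625 ≡ 551 (mod 2911)
5^256 ≡ 551^2 = 303601 ≡ 857 (mod 2911)
5^512 ≡ 857^2 = 734449 ≡ 877 (mod 2911)
5^1024 ≡ 877^2 = 769129 ≡ 625 (mod 2911)
5^2048 ≡ 625^2 = 390625 ≡ 551 (mod 2911)
2910 = 2048 + 512 + 256 + 64 + 16 + 8 + 4 + 2 in binary powers of 2.
So 5^2910 ≡ 551 · 877 · 857 · 625 · 857 · 551 · 625 · 25 ≡ 2131 (mod 2911).
Since 2131 ≠ 1, base 5 is a Fermat witness: 2911 is composite.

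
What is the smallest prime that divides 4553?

29

4553 is odd.
Digit sum 17, not divisible by 3.
Ends in 3: not divisible by 5.
7: 4553 = 7·650 + 3
11: 4553 = 11·413 + 10
13: 4553 = 13·350 + 3
17: 4553 = 17·267 + 14
19: 4553 = 19·239 + 12
23: 4553 = 23·197 + 22
29: 4553 = 29·157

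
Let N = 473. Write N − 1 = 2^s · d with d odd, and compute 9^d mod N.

203

473 − 1 = 472 = 2^3 · 59, so d = 59.
9^1 ≡ 9 (mod 473)
9^2 ≡ 9^2 = 81 ≡ 81 (mod 473)
9^4 ≡ 81^2 = 6561 ≡ 412 (mod 473)
9^8 ≡ 412^2 = 169744 ≡ 410 (mod 473)
9^16 ≡ 410^2 = 168100 ≡ 185 (mod 473)
9^32 ≡ 185^2 = 34225 ≡ 169 (mod 473)
59 = 32 + 16 + 8 + 2 + 1 in binary powers of 2.
So 9^59 ≡ 169 · 185 · 410 · 81 · 9 ≡ 203 (mod 473).
Squaring chain: 203 → 58 → 53; never reaches −1, so base 9 is a Miller–Rabin witness that 473 is composite.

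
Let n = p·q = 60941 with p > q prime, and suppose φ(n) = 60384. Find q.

φ(n) = (p−1)(q−1) = n − (p+q) + 1, so p + q = 60941 − 60384 + 1 = 558.
p and q are the roots of t² − 558t + 60941 = 0.
Discriminant: 558² − 4·60941 = 311364 − 243764 = 67600; √67600 = 260.
q = (558 − 260)/2 = 149, p = (558 + 260)/2 = 409.
Check: 149 · 409 = 60941.

149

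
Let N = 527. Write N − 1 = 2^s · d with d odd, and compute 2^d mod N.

349

527 − 1 = 526 = 2^1 · 263, so d = 263.
2^1 ≡ 2 (mod 527)
2^2 ≡ 2^2 = 4 ≡ 4 (mod 527)
2^4 ≡ 4^2 = 16 ≡ 16 (mod 527)
2^8 ≡ 16^2 = 256 ≡ 256 (mod 527)
2^16 ≡ 256^2 = 65536 ≡ 188 (mod 527)
2^32 ≡ 188^2 = 35344 ≡ 35 (mod 527)
2^64 ≡ 35^2 = 1225 ≡ 171 (mod 527)
2^128 ≡ 171^2 = 29241 ≡ 256 (mod 527)
2^256 ≡ 256^2 = 65536 ≡ 188 (mod 527)
263 = 256 + 4 + 2 + 1 in binary powers of 2.
So 2^263 ≡ 188 · 16 · 4 · 2 ≡ 349 (mod 527).
Squaring chain: 349; never reaches −1, so base 2 is a Miller–Rabin witness that 527 is composite.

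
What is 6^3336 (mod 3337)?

617

6^1 ≡ 6 (mod 3337)
6^2 ≡ 6^2 = 36 ≡ 36 (mod 3337)
6^4 ≡ 36^2 = 1296 ≡ 1296 (mod 3337)
6^8 ≡ 1296^2 = 1679616 ≡ 1105 (mod 3337)
6^16 ≡ 1105^2 = 1221025 ≡ 3020 (mod 3337)
6^32 ≡ 3020^2 = 9120400 ≡ 379 (mod 3337)
6^64 ≡ 379^2 = 143641 ≡ 150 (mod 3337)
6^128 ≡ 150^2 = 22500 ≡ 2478 (mod 3337)
6^256 ≡ 2478^2 = 6140484 ≡ 404 (mod 3337)
6^512 ≡ 404^2 = 163216 ≡ 3040 (mod 3337)
6^1024 ≡ 3040^2 = 9241600 ≡ 1447 (mod 3337)
6^2048 ≡ 1447^2 = 2093809 ≡ 1510 (mod 3337)
3336 = 2048 + 1024 + 256 + 8 in binary powers of 2.
So 6^3336 ≡ 1510 · 1447 · 404 · 1105 ≡ 617 (mod 3337).
Since 617 ≠ 1, base 6 is a Fermat witness: 3337 is composite.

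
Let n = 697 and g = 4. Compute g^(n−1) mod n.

324

4^1 ≡ 4 (mod 697)
4^2 ≡ 4^2 = 16 ≡ 16 (mod 697)
4^4 ≡ 16^2 = 256 ≡ 256 (mod 697)
4^8 ≡ 256^2 = 65536 ≡ 18 (mod 697)
4^16 ≡ 18^2 = 324 ≡ 324 (mod 697)
4^32 ≡ 324^2 = 104976 ≡ 426 (mod 697)
4^64 ≡ 426^2 = 181476 ≡ 256 (mod 697)
4^128 ≡ 256^2 = 65536 ≡ 18 (mod 697)
4^256 ≡ 18^2 = 324 ≡ 324 (mod 697)
4^512 ≡ 324^2 = 104976 ≡ 426 (mod 697)
696 = 512 + 128 + 32 + 16 + 8 in binary powers of 2.
So 4^696 ≡ 426 · 18 · 426 · 324 · 18 ≡ 324 (mod 697).
Since 324 ≠ 1, base 4 is a Fermat witness: 697 is composite.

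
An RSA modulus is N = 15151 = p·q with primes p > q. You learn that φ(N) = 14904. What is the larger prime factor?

139

φ(n) = (p−1)(q−1) = n − (p+q) + 1, so p + q = 15151 − 14904 + 1 = 248.
p and q are the roots of t² − 248t + 15151 = 0.
Discriminant: 248² − 4·15151 = 61504 − 60604 = 900; √900 = 30.
q = (248 − 30)/2 = 109, p = (248 + 30)/2 = 139.
Check: 109 · 139 = 15151.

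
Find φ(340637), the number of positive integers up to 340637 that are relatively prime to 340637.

Factor: 340637 = 11 · 173 · 179.
φ(340637) = (11−1) · (173−1) · (179−1) = 10 · 172 · 178 = 306160.

306160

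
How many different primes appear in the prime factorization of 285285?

6

285285 = 3 · 95095
95095 = 5 · 19019
19019 = 7 · 2717
2717 = 11 · 247
247 = 13 · 19
285285 = 3 · 5 · 7 · 11 · 13 · 19, which has 6 distinct prime factors.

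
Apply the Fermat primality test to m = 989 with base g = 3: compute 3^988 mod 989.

3^1 ≡ 3 (mod 989)
3^2 ≡ 3^2 = 9 ≡ 9 (mod 989)
3^4 ≡ 9^2 = 81 ≡ 81 (mod 989)
3^8 ≡ 81^2 = 6561 ≡ 627 (mod 989)
3^16 ≡ 627^2 = 393129 ≡ 496 (mod 989)
3^32 ≡ 496^2 = 246016 ≡ 744 (mod 989)
3^64 ≡ 744^2 = 553536 ≡ 685 (mod 989)
3^128 ≡ 685^2 = 469225 ≡ 439 (mod 989)
3^256 ≡ 439^2 = 192721 ≡ 855 (mod 989)
3^512 ≡ 855^2 = 731025 ≡ 154 (mod 989)
988 = 512 + 256 + 128 + 64 + 16 + 8 + 4 in binary powers of 2.
So 3^988 ≡ 154 · 855 · 439 · 685 · 496 · 627 · 81 ≡ 685 (mod 989).
Since 685 ≠ 1, base 3 is a Fermat witness: 989 is composite.

685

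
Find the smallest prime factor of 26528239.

97

26528239 is odd.
Digit sum 37, not divisible by 3.
Ends in 9: not divisible by 5.
7: 26528239 = 7·3789748 + 3
11: 26528239 = 11·2411658 + 1
13: 26528239 = 13·2040633 + 10
17: 26528239 = 17·1560484 + 11
19: 26528239 = 19·1396223 + 2
23: 26528239 = 23·1153401 + 16
29: 26528239 = 29·914766 + 25
31: 26528239 = 31·855749 + 20
37: 26528239 = 37·716979 + 16
41: 26528239 = 41·647030 + 9
43: 26528239 = 43·616935 + 34
47: 26528239 = 47·564430 + 29
53: 26528239 = 53·500532 + 43
59: 26528239 = 59·449631 + 10
61: 26528239 = 61·434889 + 10
67: 26528239 = 67·395943 + 58
71: 26528239 = 71·373637 + 12
73: 26528239 = 73·363400 + 39
79: 26528239 = 79·335800 + 39
83: 26528239 = 83·319617 + 28
89: 26528239 = 89·298070 + 9
97: 26528239 = 97·273487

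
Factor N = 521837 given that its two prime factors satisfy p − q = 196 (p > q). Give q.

Since p = q + 196, we have 521837 = q(q + 196), so q² + 196q − 521837 = 0.
Discriminant: 196² + 4·521837 = 38416 + 2087348 = 2125764; √2125764 = 1458.
q = (−196 + 1458)/2 = 631, and p = q + 196 = 827.
Check: 631 · 827 = 521837.

631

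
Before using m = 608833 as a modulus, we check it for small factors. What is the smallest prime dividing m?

23

608833 is odd.
Digit sum 28, not divisible by 3.
Ends in 3: not divisible by 5.
7: 608833 = 7·86976 + 1
11: 608833 = 11·55348 + 5
13: 608833 = 13·46833 + 4
17: 608833 = 17·35813 + 12
19: 608833 = 19·32043 + 16
23: 608833 = 23·26471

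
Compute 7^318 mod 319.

7^1 ≡ 7 (mod 319)
7^2 ≡ 7^2 = 49 ≡ 49 (mod 319)
7^4 ≡ 49^2 = 2401 ≡ 168 (mod 319)
7^8 ≡ 168^2 = 28224 ≡ 152 (mod 319)
7^16 ≡ 152^2 = 23104 ≡ 136 (mod 319)
7^32 ≡ 136^2 = 18496 ≡ 313 (mod 319)
7^64 ≡ 313^2 = 97969 ≡ 36 (mod 319)
7^128 ≡ 36^2 = 1296 ≡ 20 (mod 319)
7^256 ≡ 20^2 = 400 ≡ 81 (mod 319)
318 = 256 + 32 + 16 + 8 + 4 + 2 in binary powers of 2.
So 7^318 ≡ 81 · 313 · 136 · 152 · 168 · 49 ≡ 53 (mod 319).
Since 53 ≠ 1, base 7 is a Fermat witness: 319 is composite.

53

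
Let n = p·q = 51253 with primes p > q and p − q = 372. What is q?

Since p = q + 372, we have 51253 = q(q + 372), so q² + 372q − 51253 = 0.
Discriminant: 372² + 4·51253 = 138384 + 205012 = 343396; √343396 = 586.
q = (−372 + 586)/2 = 107, and p = q + 372 = 479.
Check: 107 · 479 = 51253.

107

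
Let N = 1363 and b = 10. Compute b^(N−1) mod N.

10^1 ≡ 10 (mod 1363)
10^2 ≡ 10^2 = 100 ≡ 100 (mod 1363)
10^4 ≡ 100^2 = 10000 ≡ 459 (mod 1363)
10^8 ≡ 459^2 = 210681 ≡ 779 (mod 1363)
10^16 ≡ 779^2 = 606841 ≡ 306 (mod 1363)
10^32 ≡ 306^2 = 93636 ≡ 952 (mod 1363)
10^64 ≡ 952^2 = 906304 ≡ 1272 (mod 1363)
10^128 ≡ 1272^2 = 1617984 ≡ 103 (mod 1363)
10^256 ≡ 103^2 = 10609 ≡ 1068 (mod 1363)
10^512 ≡ 1068^2 = 1140624 ≡ 1156 (mod 1363)
10^1024 ≡ 1156^2 = 1336336 ≡ 596 (mod 1363)
1362 = 1024 + 256 + 64 + 16 + 2 in binary powers of 2.
So 10^1362 ≡ 596 · 1068 · 1272 · 306 · 100 ≡ 63 (mod 1363).
Since 63 ≠ 1, base 10 is a Fermat witness: 1363 is composite.

63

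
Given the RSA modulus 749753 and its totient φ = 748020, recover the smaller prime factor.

φ(n) = (p−1)(q−1) = n − (p+q) + 1, so p + q = 749753 − 748020 + 1 = 1734.
p and q are the roots of t² − 1734t + 749753 = 0.
Discriminant: 1734² − 4·749753 = 3006756 − 2999012 = 7744; √7744 = 88.
q = (1734 − 88)/2 = 823, p = (1734 + 88)/2 = 911.
Check: 823 · 911 = 749753.

823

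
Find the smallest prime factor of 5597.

5597 is odd.
Digit sum 26, not divisible by 3.
Ends in 7: not divisible by 5.
7: 5597 = 7·799 + 4
11: 5597 = 11·508 + 9
13: 5597 = 13·430 + 7
17: 5597 = 17·329 + 4
19: 5597 = 19·294 + 11
23: 5597 = 23·243 + 8
29: 5597 = 29·193

29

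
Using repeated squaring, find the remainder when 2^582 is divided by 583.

70

2^1 ≡ 2 (mod 583)
2^2 ≡ 2^2 = 4 ≡ 4 (mod 583)
2^4 ≡ 4^2 = 16 ≡ 16 (mod 583)
2^8 ≡ 16^2 = 256 ≡ 256 (mod 583)
2^16 ≡ 256^2 = 65536 ≡ 240 (mod 583)
2^32 ≡ 240^2 = 57600 ≡ 466 (mod 583)
2^64 ≡ 466^2 = 217156 ≡ 280 (mod 583)
2^128 ≡ 280^2 = 78400 ≡ 278 (mod 583)
2^256 ≡ 278^2 = 77284 ≡ 328 (mod 583)
2^512 ≡ 328^2 = 107584 ≡ 312 (mod 583)
582 = 512 + 64 + 4 + 2 in binary powers of 2.
So 2^582 ≡ 312 · 280 · 16 · 4 ≡ 70 (mod 583).
Since 70 ≠ 1, base 2 is a Fermat witness: 583 is composite.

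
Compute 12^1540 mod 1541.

12^1 ≡ 12 (mod 1541)
12^2 ≡ 12^2 = 144 ≡ 144 (mod 1541)
12^4 ≡ 144^2 = 20736 ≡ 703 (mod 1541)
12^8 ≡ 703^2 = 494209 ≡ 1089 (mod 1541)
12^16 ≡ 1089^2 = 1185921 ≡ 892 (mod 1541)
12^32 ≡ 892^2 = 795664 ≡ 508 (mod 1541)
12^64 ≡ 508^2 = 258064 ≡ 717 (mod 1541)
12^128 ≡ 717^2 = 514089 ≡ 936 (mod 1541)
12^256 ≡ 936^2 = 876096 ≡ 808 (mod 1541)
12^512 ≡ 808^2 = 652864 ≡ 1021 (mod 1541)
12^1024 ≡ 1021^2 = 1042441 ≡ 725 (mod 1541)
1540 = 1024 + 512 + 4 in binary powers of 2.
So 12^1540 ≡ 725 · 1021 · 703 ≡ 967 (mod 1541).
Since 967 ≠ 1, base 12 is a Fermat witness: 1541 is composite.

967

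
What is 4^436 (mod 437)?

4^1 ≡ 4 (mod 437)
4^2 ≡ 4^2 = 16 ≡ 16 (mod 437)
4^4 ≡ 16^2 = 256 ≡ 256 (mod 437)
4^8 ≡ 256^2 = 65536 ≡ 423 (mod 437)
4^16 ≡ 423^2 = 178929 ≡ 196 (mod 437)
4^32 ≡ 196^2 = 38416 ≡ 397 (mod 437)
4^64 ≡ 397^2 = 157609 ≡ 289 (mod 437)
4^128 ≡ 289^2 = 83521 ≡ 54 (mod 437)
4^256 ≡ 54^2 = 2916 ≡ 294 (mod 437)
436 = 256 + 128 + 32 + 16 + 4 in binary powers of 2.
So 4^436 ≡ 294 · 54 · 397 · 196 · 256 ≡ 123 (mod 437).
Since 123 ≠ 1, base 4 is a Fermat witness: 437 is composite.

123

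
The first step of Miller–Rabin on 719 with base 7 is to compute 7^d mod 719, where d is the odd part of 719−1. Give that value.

719 − 1 = 718 = 2^1 · 359, so d = 359.
7^1 ≡ 7 (mod 719)
7^2 ≡ 7^2 = 49 ≡ 49 (mod 719)
7^4 ≡ 49^2 = 2401 ≡ 244 (mod 719)
7^8 ≡ 244^2 = 59536 ≡ 578 (mod 719)
7^16 ≡ 578^2 = 334084 ≡ 468 (mod 719)
7^32 ≡ 468^2 = 219024 ≡ 448 (mod 719)
7^64 ≡ 448^2 = 200704 ≡ 103 (mod 719)
7^128 ≡ 103^2 = 10609 ≡ 543 (mod 719)
7^256 ≡ 543^2 = 294849 ≡ 59 (mod 719)
359 = 256 + 64 + 32 + 4 + 2 + 1 in binary powers of 2.
So 7^359 ≡ 59 · 103 · 448 · 244 · 49 · 7 ≡ 1 (mod 719).
Since 7^d ≡ 1 (mod 719), base 7 does not prove 719 composite.

1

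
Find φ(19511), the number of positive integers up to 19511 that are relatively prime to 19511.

Factor: 19511 = 109 · 179.
φ(19511) = (109−1) · (179−1) = 108 · 178 = 19224.

19224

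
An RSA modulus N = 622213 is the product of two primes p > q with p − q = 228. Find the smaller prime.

Since p = q + 228, we have 622213 = q(q + 228), so q² + 228q − 622213 = 0.
Discriminant: 228² + 4·622213 = 51984 + 2488852 = 2540836; √2540836 = 1594.
q = (−228 + 1594)/2 = 683, and p = q + 228 = 911.
Check: 683 · 911 = 622213.

683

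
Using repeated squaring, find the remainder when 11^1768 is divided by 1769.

11^1 ≡ 11 (mod 1769)
11^2 ≡ 11^2 = 121 ≡ 121 (mod 1769)
11^4 ≡ 121^2 = 14641 ≡ 489 (mod 1769)
11^8 ≡ 489^2 = 239121 ≡ 306 (mod 1769)
11^16 ≡ 306^2 = 93636 ≡ 1648 (mod 1769)
11^32 ≡ 1648^2 = 2715904 ≡ 489 (mod 1769)
11^64 ≡ 489^2 = 239121 ≡ 306 (mod 1769)
11^128 ≡ 306^2 = 93636 ≡ 1648 (mod 1769)
11^256 ≡ 1648^2 = 2715904 ≡ 489 (mod 1769)
11^512 ≡ 489^2 = 239121 ≡ 306 (mod 1769)
11^1024 ≡ 306^2 = 93636 ≡ 1648 (mod 1769)
1768 = 1024 + 512 + 128 + 64 + 32 + 8 in binary powers of 2.
So 11^1768 ≡ 1648 · 306 · 1648 · 306 · 489 · 306 ≡ 489 (mod 1769).
Since 489 ≠ 1, base 11 is a Fermat witness: 1769 is composite.

489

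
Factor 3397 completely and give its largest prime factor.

79

3397 = 43 · 79
79 is prime.
So 3397 = 43 · 79; the largest prime factor is 79.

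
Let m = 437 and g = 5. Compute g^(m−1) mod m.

5^1 ≡ 5 (mod 437)
5^2 ≡ 5^2 = 25 ≡ 25 (mod 437)
5^4 ≡ 25^2 = 625 ≡ 188 (mod 437)
5^8 ≡ 188^2 = 35344 ≡ 384 (mod 437)
5^16 ≡ 384^2 = 147456 ≡ 187 (mod 437)
5^32 ≡ 187^2 = 34969 ≡ 9 (mod 437)
5^64 ≡ 9^2 = 81 ≡ 81 (mod 437)
5^128 ≡ 81^2 = 6561 ≡ 6 (mod 437)
5^256 ≡ 6^2 = 36 ≡ 36 (mod 437)
436 = 256 + 128 + 32 + 16 + 4 in binary powers of 2.
So 5^436 ≡ 36 · 6 · 9 · 187 · 188 ≡ 397 (mod 437).
Since 397 ≠ 1, base 5 is a Fermat witness: 437 is composite.

397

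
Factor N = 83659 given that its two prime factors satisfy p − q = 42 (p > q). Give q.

Since p = q + 42, we have 83659 = q(q + 42), so q² + 42q − 83659 = 0.
Discriminant: 42² + 4·83659 = 1764 + 334636 = 336400; √336400 = 580.
q = (−42 + 580)/2 = 269, and p = q + 42 = 311.
Check: 269 · 311 = 83659.

269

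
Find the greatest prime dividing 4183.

89

4183 = 47 · 89
89 is prime.
So 4183 = 47 · 89; the largest prime factor is 89.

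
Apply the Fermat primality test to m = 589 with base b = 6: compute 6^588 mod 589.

6^1 ≡ 6 (mod 589)
6^2 ≡ 6^2 = 36 ≡ 36 (mod 589)
6^4 ≡ 36^2 = 1296 ≡ 118 (mod 589)
6^8 ≡ 118^2 = 13924 ≡ 377 (mod 589)
6^16 ≡ 377^2 = 142129 ≡ 180 (mod 589)
6^32 ≡ 180^2 = 32400 ≡ 5 (mod 589)
6^64 ≡ 5^2 = 25 ≡ 25 (mod 589)
6^128 ≡ 25^2 = 625 ≡ 36 (mod 589)
6^256 ≡ 36^2 = 1296 ≡ 118 (mod 589)
6^512 ≡ 118^2 = 13924 ≡ 377 (mod 589)
588 = 512 + 64 + 8 + 4 in binary powers of 2.
So 6^588 ≡ 377 · 25 · 377 · 118 ≡ 311 (mod 589).
Since 311 ≠ 1, base 6 is a Fermat witness: 589 is composite.

311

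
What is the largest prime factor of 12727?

89

12727 = 11 · 1157
1157 = 13 · 89
89 is prime.
So 12727 = 11 · 13 · 89; the largest prime factor is 89.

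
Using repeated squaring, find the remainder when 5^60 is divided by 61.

5^1 ≡ 5 (mod 61)
5^2 ≡ 5^2 = 25 ≡ 25 (mod 61)
5^4 ≡ 25^2 = 625 ≡ 15 (mod 61)
5^8 ≡ 15^2 = 225 ≡ 42 (mod 61)
5^16 ≡ 42^2 = 1764 ≡ 56 (mod 61)
5^32 ≡ 56^2 = 3136 ≡ 25 (mod 61)
60 = 32 + 16 + 8 + 4 in binary powers of 2.
So 5^60 ≡ 25 · 56 · 42 · 15 ≡ 1 (mod 61).
Since the result is 1, base 5 gives no evidence that 61 is composite.

1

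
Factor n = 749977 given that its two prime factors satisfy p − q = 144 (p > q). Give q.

797

Since p = q + 144, we have 749977 = q(q + 144), so q² + 144q − 749977 = 0.
Discriminant: 144² + 4·749977 = 20736 + 2999908 = 3020644; √3020644 = 1738.
q = (−144 + 1738)/2 = 797, and p = q + 144 = 941.
Check: 797 · 941 = 749977.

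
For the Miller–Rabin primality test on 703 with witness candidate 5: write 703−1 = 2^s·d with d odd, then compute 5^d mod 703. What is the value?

703 − 1 = 702 = 2^1 · 351, so d = 351.
5^1 ≡ 5 (mod 703)
5^2 ≡ 5^2 = 25 ≡ 25 (mod 703)
5^4 ≡ 25^2 = 625 ≡ 625 (mod 703)
5^8 ≡ 625^2 = 390625 ≡ 460 (mod 703)
5^16 ≡ 460^2 = 211600 ≡ 700 (mod 703)
5^32 ≡ 700^2 = 490000 ≡ 9 (mod 703)
5^64 ≡ 9^2 = 81 ≡ 81 (mod 703)
5^128 ≡ 81^2 = 6561 ≡ 234 (mod 703)
5^256 ≡ 234^2 = 54756 ≡ 625 (mod 703)
351 = 256 + 64 + 16 + 8 + 4 + 2 + 1 in binary powers of 2.
So 5^351 ≡ 625 · 81 · 700 · 460 · 625 · 25 · 5 ≡ 438 (mod 703).
Squaring chain: 438; never reaches −1, so base 5 is a Miller–Rabin witness that 703 is composite.

438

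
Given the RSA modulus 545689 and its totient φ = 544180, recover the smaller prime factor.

φ(n) = (p−1)(q−1) = n − (p+q) + 1, so p + q = 545689 − 544180 + 1 = 1510.
p and q are the roots of t² − 1510t + 545689 = 0.
Discriminant: 1510² − 4·545689 = 2280100 − 2182756 = 97344; √97344 = 312.
q = (1510 − 312)/2 = 599, p = (1510 + 312)/2 = 911.
Check: 599 · 911 = 545689.

599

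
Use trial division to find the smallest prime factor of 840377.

41

840377 is odd.
Digit sum 29, not divisible by 3.
Ends in 7: not divisible by 5.
7: 840377 = 7·120053 + 6
11: 840377 = 11·76397 + 10
13: 840377 = 13·64644 + 5
17: 840377 = 17·49433 + 16
19: 840377 = 19·44230 + 7
23: 840377 = 23·36538 + 3
29: 840377 = 29·28978 + 15
31: 840377 = 31·27108 + 29
37: 840377 = 37·22712 + 33
41: 840377 = 41·20497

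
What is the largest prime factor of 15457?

41

15457 = 13 · 1189
1189 = 29 · 41
41 is prime.
So 15457 = 13 · 29 · 41; the largest prime factor is 41.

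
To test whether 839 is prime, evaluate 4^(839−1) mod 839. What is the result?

4^1 ≡ 4 (mod 839)
4^2 ≡ 4^2 = 16 ≡ 16 (mod 839)
4^4 ≡ 16^2 = 256 ≡ 256 (mod 839)
4^8 ≡ 256^2 = 65536 ≡ 94 (mod 839)
4^16 ≡ 94^2 = 8836 ≡ 446 (mod 839)
4^32 ≡ 446^2 = 198916 ≡ 73 (mod 839)
4^64 ≡ 73^2 = 5329 ≡ 295 (mod 839)
4^128 ≡ 295^2 = 87025 ≡ 608 (mod 839)
4^256 ≡ 608^2 = 369664 ≡ 504 (mod 839)
4^512 ≡ 504^2 = 254016 ≡ 638 (mod 839)
838 = 512 + 256 + 64 + 4 + 2 in binary powers of 2.
So 4^838 ≡ 638 · 504 · 295 · 256 · 16 ≡ 1 (mod 839).
Since the result is 1, base 4 gives no evidence that 839 is composite.

1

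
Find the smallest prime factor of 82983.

82983 is odd.
Digit sum 30, divisible by 3.

3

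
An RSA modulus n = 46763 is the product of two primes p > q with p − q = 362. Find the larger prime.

Since p = q + 362, we have 46763 = q(q + 362), so q² + 362q − 46763 = 0.
Discriminant: 362² + 4·46763 = 131044 + 187052 = 318096; √318096 = 564.
q = (−362 + 564)/2 = 101, and p = q + 362 = 463.
Check: 101 · 463 = 46763.

463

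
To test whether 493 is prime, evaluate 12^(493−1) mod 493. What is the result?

378

12^1 ≡ 12 (mod 493)
12^2 ≡ 12^2 = 144 ≡ 144 (mod 493)
12^4 ≡ 144^2 = 20736 ≡ 30 (mod 493)
12^8 ≡ 30^2 = 900 ≡ 407 (mod 493)
12^16 ≡ 407^2 = 165649 ≡ 1 (mod 493)
12^32 ≡ 1^2 = 1 ≡ 1 (mod 493)
12^64 ≡ 1^2 = 1 ≡ 1 (mod 493)
12^128 ≡ 1^2 = 1 ≡ 1 (mod 493)
12^256 ≡ 1^2 = 1 ≡ 1 (mod 493)
492 = 256 + 128 + 64 + 32 + 8 + 4 in binary powers of 2.
So 12^492 ≡ 1 · 1 · 1 · 1 · 407 · 30 ≡ 378 (mod 493).
Since 378 ≠ 1, base 12 is a Fermat witness: 493 is composite.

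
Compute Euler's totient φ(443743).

Factor: 443743 = 41 · 79 · 137.
φ(443743) = (41−1) · (79−1) · (137−1) = 40 · 78 · 136 = 424320.

424320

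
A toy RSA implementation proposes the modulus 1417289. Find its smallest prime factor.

1417289 is odd.
Digit sum 32, not divisible by 3.
Ends in 9: not divisible by 5.
7: 1417289 = 7·202469 + 6
11: 1417289 = 11·128844 + 5
13: 1417289 = 13·109022 + 3
17: 1417289 = 17·83369 + 16
19: 1417289 = 19·74594 + 3
23: 1417289 = 23·61621 + 6
29: 1417289 = 29·48872 + 1
31: 1417289 = 31·45719

31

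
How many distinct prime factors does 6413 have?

2

6413 = 11^2 · 53
6413 = 11^2 · 53, which has 2 distinct prime factors.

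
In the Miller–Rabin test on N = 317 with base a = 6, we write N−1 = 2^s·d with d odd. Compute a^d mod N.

317 − 1 = 316 = 2^2 · 79, so d = 79.
6^1 ≡ 6 (mod 317)
6^2 ≡ 6^2 = 36 ≡ 36 (mod 317)
6^4 ≡ 36^2 = 1296 ≡ 28 (mod 317)
6^8 ≡ 28^2 = 784 ≡ 150 (mod 317)
6^16 ≡ 150^2 = 22500 ≡ 310 (mod 317)
6^32 ≡ 310^2 = 96100 ≡ 49 (mod 317)
6^64 ≡ 49^2 = 2401 ≡ 182 (mod 317)
79 = 64 + 8 + 4 + 2 + 1 in binary powers of 2.
So 6^79 ≡ 182 · 150 · 28 · 36 · 6 ≡ 316 (mod 317).
Since 6^d ≡ 316 (mod 317), base 6 does not prove 317 composite.

316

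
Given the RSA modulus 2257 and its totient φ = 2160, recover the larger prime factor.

61

φ(n) = (p−1)(q−1) = n − (p+q) + 1, so p + q = 2257 − 2160 + 1 = 98.
p and q are the roots of t² − 98t + 2257 = 0.
Discriminant: 98² − 4·2257 = 9604 − 9028 = 576; √576 = 24.
q = (98 − 24)/2 = 37, p = (98 + 24)/2 = 61.
Check: 37 · 61 = 2257.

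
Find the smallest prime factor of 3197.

23

3197 is odd.
Digit sum 20, not divisible by 3.
Ends in 7: not divisible by 5.
7: 3197 = 7·456 + 5
11: 3197 = 11·290 + 7
13: 3197 = 13·245 + 12
17: 3197 = 17·188 + 1
19: 3197 = 19·168 + 5
23: 3197 = 23·139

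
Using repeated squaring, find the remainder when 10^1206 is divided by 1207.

1080

10^1 ≡ 10 (mod 1207)
10^2 ≡ 10^2 = 100 ≡ 100 (mod 1207)
10^4 ≡ 100^2 = 10000 ≡ 344 (mod 1207)
10^8 ≡ 344^2 = 118336 ≡ 50 (mod 1207)
10^16 ≡ 50^2 = 2500 ≡ 86 (mod 1207)
10^32 ≡ 86^2 = 7396 ≡ 154 (mod 1207)
10^64 ≡ 154^2 = 23716 ≡ 783 (mod 1207)
10^128 ≡ 783^2 = 613089 ≡ 1140 (mod 1207)
10^256 ≡ 1140^2 = 1299600 ≡ 868 (mod 1207)
10^512 ≡ 868^2 = 753424 ≡ 256 (mod 1207)
10^1024 ≡ 256^2 = 65536 ≡ 358 (mod 1207)
1206 = 1024 + 128 + 32 + 16 + 4 + 2 in binary powers of 2.
So 10^1206 ≡ 358 · 1140 · 154 · 86 · 344 · 100 ≡ 1080 (mod 1207).
Since 1080 ≠ 1, base 10 is a Fermat witness: 1207 is composite.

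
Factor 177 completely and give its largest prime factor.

59

177 = 3 · 59
59 is prime.
So 177 = 3 · 59; the largest prime factor is 59.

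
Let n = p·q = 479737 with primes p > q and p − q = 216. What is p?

809

Since p = q + 216, we have 479737 = q(q + 216), so q² + 216q − 479737 = 0.
Discriminant: 216² + 4·479737 = 46656 + 1918948 = 1965604; √1965604 = 1402.
q = (−216 + 1402)/2 = 593, and p = q + 216 = 809.
Check: 593 · 809 = 479737.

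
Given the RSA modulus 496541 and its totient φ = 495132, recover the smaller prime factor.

φ(n) = (p−1)(q−1) = n − (p+q) + 1, so p + q = 496541 − 495132 + 1 = 1410.
p and q are the roots of t² − 1410t + 496541 = 0.
Discriminant: 1410² − 4·496541 = 1988100 − 1986164 = 1936; √1936 = 44.
q = (1410 − 44)/2 = 683, p = (1410 + 44)/2 = 727.
Check: 683 · 727 = 496541.

683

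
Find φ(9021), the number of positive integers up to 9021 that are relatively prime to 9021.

5760

Factor: 9021 = 3 · 31 · 97.
φ(9021) = (3−1) · (31−1) · (97−1) = 2 · 30 · 96 = 5760.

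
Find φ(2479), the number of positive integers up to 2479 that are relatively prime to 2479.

2376

Factor: 2479 = 37 · 67.
φ(2479) = (37−1) · (67−1) = 36 · 66 = 2376.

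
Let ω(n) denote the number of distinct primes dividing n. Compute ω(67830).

6

67830 = 2 · 33915
33915 = 3 · 11305
11305 = 5 · 2261
2261 = 7 · 323
323 = 17 · 19
67830 = 2 · 3 · 5 · 7 · 17 · 19, which has 6 distinct prime factors.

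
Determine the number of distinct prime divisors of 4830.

5

4830 = 2 · 2415
2415 = 3 · 805
805 = 5 · 161
161 = 7 · 23
4830 = 2 · 3 · 5 · 7 · 23, which has 5 distinct prime factors.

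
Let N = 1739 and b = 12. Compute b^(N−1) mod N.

382

12^1 ≡ 12 (mod 1739)
12^2 ≡ 12^2 = 144 ≡ 144 (mod 1739)
12^4 ≡ 144^2 = 20736 ≡ 1607 (mod 1739)
12^8 ≡ 1607^2 = 2582449 ≡ 34 (mod 1739)
12^16 ≡ 34^2 = 1156 ≡ 1156 (mod 1739)
12^32 ≡ 1156^2 = 1336336 ≡ 784 (mod 1739)
12^64 ≡ 784^2 = 614656 ≡ 789 (mod 1739)
12^128 ≡ 789^2 = 622521 ≡ 1698 (mod 1739)
12^256 ≡ 1698^2 = 2883204 ≡ 1681 (mod 1739)
12^512 ≡ 1681^2 = 2825761 ≡ 1625 (mod 1739)
12^1024 ≡ 1625^2 = 2640625 ≡ 823 (mod 1739)
1738 = 1024 + 512 + 128 + 64 + 8 + 2 in binary powers of 2.
So 12^1738 ≡ 823 · 1625 · 1698 · 789 · 34 · 144 ≡ 382 (mod 1739).
Since 382 ≠ 1, base 12 is a Fermat witness: 1739 is composite.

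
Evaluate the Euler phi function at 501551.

466560

Factor: 501551 = 17 · 163 · 181.
φ(501551) = (17−1) · (163−1) · (181−1) = 16 · 162 · 180 = 466560.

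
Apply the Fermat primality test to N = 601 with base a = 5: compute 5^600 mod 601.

5^1 ≡ 5 (mod 601)
5^2 ≡ 5^2 = 25 ≡ 25 (mod 601)
5^4 ≡ 25^2 = 625 ≡ 24 (mod 601)
5^8 ≡ 24^2 = 576 ≡ 576 (mod 601)
5^16 ≡ 576^2 = 331776 ≡ 24 (mod 601)
5^32 ≡ 24^2 = 576 ≡ 576 (mod 601)
5^64 ≡ 576^2 = 331776 ≡ 24 (mod 601)
5^128 ≡ 24^2 = 576 ≡ 576 (mod 601)
5^256 ≡ 576^2 = 331776 ≡ 24 (mod 601)
5^512 ≡ 24^2 = 576 ≡ 576 (mod 601)
600 = 512 + 64 + 16 + 8 in binary powers of 2.
So 5^600 ≡ 576 · 24 · 24 · 576 ≡ 1 (mod 601).
Since the result is 1, base 5 gives no evidence that 601 is composite.

1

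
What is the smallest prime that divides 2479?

2479 is odd.
Digit sum 22, not divisible by 3.
Ends in 9: not divisible by 5.
7: 2479 = 7·354 + 1
11: 2479 = 11·225 + 4
13: 2479 = 13·190 + 9
17: 2479 = 17·145 + 14
19: 2479 = 19·130 + 9
23: 2479 = 23·107 + 18
29: 2479 = 29·85 + 14
31: 2479 = 31·79 + 30
37: 2479 = 37·67

37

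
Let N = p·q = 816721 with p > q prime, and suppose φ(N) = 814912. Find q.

φ(n) = (p−1)(q−1) = n − (p+q) + 1, so p + q = 816721 − 814912 + 1 = 1810.
p and q are the roots of t² − 1810t + 816721 = 0.
Discriminant: 1810² − 4·816721 = 3276100 − 3266884 = 9216; √9216 = 96.
q = (1810 − 96)/2 = 857, p = (1810 + 96)/2 = 953.
Check: 857 · 953 = 816721.

857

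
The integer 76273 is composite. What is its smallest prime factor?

76273 is odd.
Digit sum 25, not divisible by 3.
Ends in 3: not divisible by 5.
7: 76273 = 7·10896 + 1
11: 76273 = 11·6933 + 10
13: 76273 = 13·5867 + 2
17: 76273 = 17·4486 + 11
19: 76273 = 19·4014 + 7
23: 76273 = 23·3316 + 5
29: 76273 = 29·2630 + 3
31: 76273 = 31·2460 + 13
37: 76273 = 37·2061 + 16
41: 76273 = 41·1860 + 13
43: 76273 = 43·1773 + 34
47: 76273 = 47·1622 + 39
53: 76273 = 53·1439 + 6
59: 76273 = 59·1292 + 45
61: 76273 = 61·1250 + 23
67: 76273 = 67·1138 + 27
71: 76273 = 71·1074 + 19
73: 76273 = 73·1044 + 61
79: 76273 = 79·965 + 38
83: 76273 = 83·918 + 79
89: 76273 = 89·857

89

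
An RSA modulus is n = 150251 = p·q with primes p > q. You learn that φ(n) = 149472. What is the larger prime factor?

433

φ(n) = (p−1)(q−1) = n − (p+q) + 1, so p + q = 150251 − 149472 + 1 = 780.
p and q are the roots of t² − 780t + 150251 = 0.
Discriminant: 780² − 4·150251 = 608400 − 601004 = 7396; √7396 = 86.
q = (780 − 86)/2 = 347, p = (780 + 86)/2 = 433.
Check: 347 · 433 = 150251.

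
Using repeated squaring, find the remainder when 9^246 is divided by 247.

9^1 ≡ 9 (mod 247)
9^2 ≡ 9^2 = 81 ≡ 81 (mod 247)
9^4 ≡ 81^2 = 6561 ≡ 139 (mod 247)
9^8 ≡ 139^2 = 19321 ≡ 55 (mod 247)
9^16 ≡ 55^2 = 3025 ≡ 61 (mod 247)
9^32 ≡ 61^2 = 3721 ≡ 16 (mod 247)
9^64 ≡ 16^2 = 256 ≡ 9 (mod 247)
9^128 ≡ 9^2 = 81 ≡ 81 (mod 247)
246 = 128 + 64 + 32 + 16 + 4 + 2 in binary powers of 2.
So 9^246 ≡ 81 · 9 · 16 · 61 · 139 · 81 ≡ 235 (mod 247).
Since 235 ≠ 1, base 9 is a Fermat witness: 247 is composite.

235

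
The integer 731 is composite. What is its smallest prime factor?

731 is odd.
Digit sum 11, not divisible by 3.
Ends in 1: not divisible by 5.
7: 731 = 7·104 + 3
11: 731 = 11·66 + 5
13: 731 = 13·56 + 3
17: 731 = 17·43

17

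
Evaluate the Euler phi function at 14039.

Factor: 14039 = 101 · 139.
φ(14039) = (101−1) · (139−1) = 100 · 138 = 13800.

13800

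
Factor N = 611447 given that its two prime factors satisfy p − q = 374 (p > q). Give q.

617

Since p = q + 374, we have 611447 = q(q + 374), so q² + 374q − 611447 = 0.
Discriminant: 374² + 4·611447 = 139876 + 2445788 = 2585664; √2585664 = 1608.
q = (−374 + 1608)/2 = 617, and p = q + 374 = 991.
Check: 617 · 991 = 611447.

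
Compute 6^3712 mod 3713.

6^1 ≡ 6 (mod 3713)
6^2 ≡ 6^2 = 36 ≡ 36 (mod 3713)
6^4 ≡ 36^2 = 1296 ≡ 1296 (mod 3713)
6^8 ≡ 1296^2 = 1679616 ≡ 1340 (mod 3713)
6^16 ≡ 1340^2 = 1795600 ≡ 2221 (mod 3713)
6^32 ≡ 2221^2 = 4932841 ≡ 1977 (mod 3713)
6^64 ≡ 1977^2 = 3908529 ≡ 2453 (mod 3713)
6^128 ≡ 2453^2 = 6017209 ≡ 2149 (mod 3713)
6^256 ≡ 2149^2 = 4618201 ≡ 2942 (mod 3713)
6^512 ≡ 2942^2 = 8655364 ≡ 361 (mod 3713)
6^1024 ≡ 361^2 = 130321 ≡ 366 (mod 3713)
6^2048 ≡ 366^2 = 133956 ≡ 288 (mod 3713)
3712 = 2048 + 1024 + 512 + 128 in binary powers of 2.
So 6^3712 ≡ 288 · 366 · 361 · 2149 ≡ 1225 (mod 3713).
Since 1225 ≠ 1, base 6 is a Fermat witness: 3713 is composite.

1225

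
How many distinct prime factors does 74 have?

74 = 2 · 37
74 = 2 · 37, which has 2 distinct prime factors.

2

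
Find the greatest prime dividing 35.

35 = 5 · 7
7 is prime.
So 35 = 5 · 7; the largest prime factor is 7.

7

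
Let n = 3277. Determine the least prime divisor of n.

3277 is odd.
Digit sum 19, not divisible by 3.
Ends in 7: not divisible by 5.
7: 3277 = 7·468 + 1
11: 3277 = 11·297 + 10
13: 3277 = 13·252 + 1
17: 3277 = 17·192 + 13
19: 3277 = 19·172 + 9
23: 3277 = 23·142 + 11
29: 3277 = 29·113

29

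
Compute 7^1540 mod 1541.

7^1 ≡ 7 (mod 1541)
7^2 ≡ 7^2 = 49 ≡ 49 (mod 1541)
7^4 ≡ 49^2 = 2401 ≡ 860 (mod 1541)
7^8 ≡ 860^2 = 739600 ≡ 1461 (mod 1541)
7^16 ≡ 1461^2 = 2134521 ≡ 236 (mod 1541)
7^32 ≡ 236^2 = 55696 ≡ 220 (mod 1541)
7^64 ≡ 220^2 = 48400 ≡ 629 (mod 1541)
7^128 ≡ 629^2 = 395641 ≡ 1145 (mod 1541)
7^256 ≡ 1145^2 = 1311025 ≡ 1175 (mod 1541)
7^512 ≡ 1175^2 = 1380625 ≡ 1430 (mod 1541)
7^1024 ≡ 1430^2 = 2044900 ≡ 1534 (mod 1541)
1540 = 1024 + 512 + 4 in binary powers of 2.
So 7^1540 ≡ 1534 · 1430 · 860 ≡ 967 (mod 1541).
Since 967 ≠ 1, base 7 is a Fermat witness: 1541 is composite.

967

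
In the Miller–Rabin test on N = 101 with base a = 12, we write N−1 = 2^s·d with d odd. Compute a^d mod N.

91

101 − 1 = 100 = 2^2 · 25, so d = 25.
12^1 ≡ 12 (mod 101)
12^2 ≡ 12^2 = 144 ≡ 43 (mod 101)
12^4 ≡ 43^2 = 1849 ≡ 31 (mod 101)
12^8 ≡ 31^2 = 961 ≡ 52 (mod 101)
12^16 ≡ 52^2 = 2704 ≡ 78 (mod 101)
25 = 16 + 8 + 1 in binary powers of 2.
So 12^25 ≡ 78 · 52 · 12 ≡ 91 (mod 101).
Squaring chain: 91 → 100; reaches −1, so base 12 does not prove 101 composite.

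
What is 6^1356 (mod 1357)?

6^1 ≡ 6 (mod 1357)
6^2 ≡ 6^2 = 36 ≡ 36 (mod 1357)
6^4 ≡ 36^2 = 1296 ≡ 1296 (mod 1357)
6^8 ≡ 1296^2 = 1679616 ≡ 1007 (mod 1357)
6^16 ≡ 1007^2 = 1014049 ≡ 370 (mod 1357)
6^32 ≡ 370^2 = 136900 ≡ 1200 (mod 1357)
6^64 ≡ 1200^2 = 1440000 ≡ 223 (mod 1357)
6^128 ≡ 223^2 = 49729 ≡ 877 (mod 1357)
6^256 ≡ 877^2 = 769129 ≡ 1067 (mod 1357)
6^512 ≡ 1067^2 = 1138489 ≡ 1323 (mod 1357)
6^1024 ≡ 1323^2 = 1750329 ≡ 1156 (mod 1357)
1356 = 1024 + 256 + 64 + 8 + 4 in binary powers of 2.
So 6^1356 ≡ 1156 · 1067 · 223 · 1007 · 1296 ≡ 1090 (mod 1357).
Since 1090 ≠ 1, base 6 is a Fermat witness: 1357 is composite.

1090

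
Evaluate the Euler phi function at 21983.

19008

Factor: 21983 = 13 · 19 · 89.
φ(21983) = (13−1) · (19−1) · (89−1) = 12 · 18 · 88 = 19008.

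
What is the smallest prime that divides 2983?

2983 is odd.
Digit sum 22, not divisible by 3.
Ends in 3: not divisible by 5.
7: 2983 = 7·426 + 1
11: 2983 = 11·271 + 2
13: 2983 = 13·229 + 6
17: 2983 = 17·175 + 8
19: 2983 = 19·157

19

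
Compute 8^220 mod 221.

118

8^1 ≡ 8 (mod 221)
8^2 ≡ 8^2 = 64 ≡ 64 (mod 221)
8^4 ≡ 64^2 = 4096 ≡ 118 (mod 221)
8^8 ≡ 118^2 = 13924 ≡ 1 (mod 221)
8^16 ≡ 1^2 = 1 ≡ 1 (mod 221)
8^32 ≡ 1^2 = 1 ≡ 1 (mod 221)
8^64 ≡ 1^2 = 1 ≡ 1 (mod 221)
8^128 ≡ 1^2 = 1 ≡ 1 (mod 221)
220 = 128 + 64 + 16 + 8 + 4 in binary powers of 2.
So 8^220 ≡ 1 · 1 · 1 · 1 · 118 ≡ 118 (mod 221).
Since 118 ≠ 1, base 8 is a Fermat witness: 221 is composite.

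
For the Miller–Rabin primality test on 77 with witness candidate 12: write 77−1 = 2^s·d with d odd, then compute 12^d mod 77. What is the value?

12

77 − 1 = 76 = 2^2 · 19, so d = 19.
12^1 ≡ 12 (mod 77)
12^2 ≡ 12^2 = 144 ≡ 67 (mod 77)
12^4 ≡ 67^2 = 4489 ≡ 23 (mod 77)
12^8 ≡ 23^2 = 529 ≡ 67 (mod 77)
12^16 ≡ 67^2 = 4489 ≡ 23 (mod 77)
19 = 16 + 2 + 1 in binary powers of 2.
So 12^19 ≡ 23 · 67 · 12 ≡ 12 (mod 77).
Squaring chain: 12 → 67; never reaches −1, so base 12 is a Miller–Rabin witness that 77 is composite.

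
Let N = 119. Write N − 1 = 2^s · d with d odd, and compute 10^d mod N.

119 − 1 = 118 = 2^1 · 59, so d = 59.
10^1 ≡ 10 (mod 119)
10^2 ≡ 10^2 = 100 ≡ 100 (mod 119)
10^4 ≡ 100^2 = 10000 ≡ 4 (mod 119)
10^8 ≡ 4^2 = 16 ≡ 16 (mod 119)
10^16 ≡ 16^2 = 256 ≡ 18 (mod 119)
10^32 ≡ 18^2 = 324 ≡ 86 (mod 119)
59 = 32 + 16 + 8 + 2 + 1 in binary powers of 2.
So 10^59 ≡ 86 · 18 · 16 · 100 · 10 ≡ 54 (mod 119).
Squaring chain: 54; never reaches −1, so base 10 is a Miller–Rabin witness that 119 is composite.

54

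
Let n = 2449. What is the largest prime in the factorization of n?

2449 = 31 · 79
79 is prime.
So 2449 = 31 · 79; the largest prime factor is 79.

79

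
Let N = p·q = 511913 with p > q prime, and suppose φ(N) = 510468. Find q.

φ(n) = (p−1)(q−1) = n − (p+q) + 1, so p + q = 511913 − 510468 + 1 = 1446.
p and q are the roots of t² − 1446t + 511913 = 0.
Discriminant: 1446² − 4·511913 = 2090916 − 2047652 = 43264; √43264 = 208.
q = (1446 − 208)/2 = 619, p = (1446 + 208)/2 = 827.
Check: 619 · 827 = 511913.

619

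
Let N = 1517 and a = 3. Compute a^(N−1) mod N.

3^1 ≡ 3 (mod 1517)
3^2 ≡ 3^2 = 9 ≡ 9 (mod 1517)
3^4 ≡ 9^2 = 81 ≡ 81 (mod 1517)
3^8 ≡ 81^2 = 6561 ≡ 493 (mod 1517)
3^16 ≡ 493^2 = 243049 ≡ 329 (mod 1517)
3^32 ≡ 329^2 = 108241 ≡ 534 (mod 1517)
3^64 ≡ 534^2 = 285156 ≡ 1477 (mod 1517)
3^128 ≡ 1477^2 = 2181529 ≡ 83 (mod 1517)
3^256 ≡ 83^2 = 6889 ≡ 821 (mod 1517)
3^512 ≡ 821^2 = 674041 ≡ 493 (mod 1517)
3^1024 ≡ 493^2 = 243049 ≡ 329 (mod 1517)
1516 = 1024 + 256 + 128 + 64 + 32 + 8 + 4 in binary powers of 2.
So 3^1516 ≡ 329 · 821 · 83 · 1477 · 534 · 493 · 81 ≡ 81 (mod 1517).
Since 81 ≠ 1, base 3 is a Fermat witness: 1517 is composite.

81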